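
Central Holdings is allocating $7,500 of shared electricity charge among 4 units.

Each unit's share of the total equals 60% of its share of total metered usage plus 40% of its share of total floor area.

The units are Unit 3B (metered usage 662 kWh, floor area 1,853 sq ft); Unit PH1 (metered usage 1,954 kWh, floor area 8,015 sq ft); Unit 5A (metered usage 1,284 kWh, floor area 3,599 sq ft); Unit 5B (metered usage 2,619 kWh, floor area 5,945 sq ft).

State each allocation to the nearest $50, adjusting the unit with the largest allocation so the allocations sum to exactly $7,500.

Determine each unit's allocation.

Unit 3B: $750 · Unit PH1: $2,600 · Unit 5A: $1,450 · Unit 5B: $2,700

Totals — metered usage 6,519, floor area 19,412.
Blended shares (60% metered usage + 40% floor area): Unit 3B 0.0991; Unit PH1 0.3450; Unit 5A 0.1923; Unit 5B 0.3636.
Raw shares: Unit 3B 743.34; Unit PH1 2,587.49; Unit 5A 1,442.53; Unit 5B 2,726.63.
Rounded to nearest $50: Unit 3B $750; Unit PH1 $2,600; Unit 5A $1,450; Unit 5B $2,750. Sum = $7,550.
Difference $7,500 − $7,550 = −$50 applied to largest allocation (Unit 5B): Unit 5B becomes $2,700.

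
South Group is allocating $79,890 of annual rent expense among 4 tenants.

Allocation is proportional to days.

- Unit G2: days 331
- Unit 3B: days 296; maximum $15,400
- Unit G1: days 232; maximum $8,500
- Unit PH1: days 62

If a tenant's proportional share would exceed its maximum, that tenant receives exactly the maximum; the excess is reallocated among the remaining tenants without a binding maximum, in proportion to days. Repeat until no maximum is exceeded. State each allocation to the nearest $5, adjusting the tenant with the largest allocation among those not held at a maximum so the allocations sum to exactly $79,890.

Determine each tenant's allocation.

Unit G2: $47,155; Unit 3B: $15,400; Unit G1: $8,500; Unit PH1: $8,835

Days total: 921.
Pro-rata shares before constraints: Unit G2 28,711.82; Unit 3B 25,675.83; Unit G1 20,124.30; Unit PH1 5,378.05.
Held at cap: Unit 3B ($15,400), Unit G1 ($8,500); remaining pool $55,990 reallocated over remaining days 393.
Remaining shares: Unit G2 47,156.97 → $47,155; Unit PH1 8,833.03 → $8,835.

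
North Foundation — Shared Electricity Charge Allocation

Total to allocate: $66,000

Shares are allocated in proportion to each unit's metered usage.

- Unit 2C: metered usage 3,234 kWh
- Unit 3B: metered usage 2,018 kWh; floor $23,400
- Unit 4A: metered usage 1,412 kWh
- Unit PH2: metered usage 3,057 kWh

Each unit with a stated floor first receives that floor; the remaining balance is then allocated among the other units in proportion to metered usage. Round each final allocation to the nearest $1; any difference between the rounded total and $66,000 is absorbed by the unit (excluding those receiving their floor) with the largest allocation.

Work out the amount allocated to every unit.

Unit 2C: $17,885 | Unit 3B: $23,400 | Unit 4A: $7,809 | Unit PH2: $16,906

Guaranteed amounts: Unit 3B $23,400. Remaining pool $42,600.
Remaining pool split over remaining metered usage 7,703: Unit 2C 17,885.03 → $17,885; Unit 4A 7,808.80 → $7,809; Unit PH2 16,906.17 → $16,906.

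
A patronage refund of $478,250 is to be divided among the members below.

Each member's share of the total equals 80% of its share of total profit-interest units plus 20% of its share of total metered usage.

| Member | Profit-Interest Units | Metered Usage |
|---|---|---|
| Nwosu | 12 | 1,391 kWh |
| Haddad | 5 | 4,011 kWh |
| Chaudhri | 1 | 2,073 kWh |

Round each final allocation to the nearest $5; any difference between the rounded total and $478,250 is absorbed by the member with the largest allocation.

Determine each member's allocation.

Profit-interest units total 18; metered usage total 7,475.
Blended shares (80% profit-interest units + 20% metered usage): Nwosu 0.5706; Haddad 0.3295; Chaudhri 0.0999.
Raw shares: Nwosu 272,865.88; Haddad 157,602.48; Chaudhri 47,781.64.
Rounded to nearest $5: Nwosu $272,865; Haddad $157,600; Chaudhri $47,780. Sum = $478,245.
Difference $478,250 − $478,245 = +$5 applied to largest allocation (Nwosu): Nwosu becomes $272,870.

Nwosu: $272,870 · Haddad: $157,600 · Chaudhri: $47,780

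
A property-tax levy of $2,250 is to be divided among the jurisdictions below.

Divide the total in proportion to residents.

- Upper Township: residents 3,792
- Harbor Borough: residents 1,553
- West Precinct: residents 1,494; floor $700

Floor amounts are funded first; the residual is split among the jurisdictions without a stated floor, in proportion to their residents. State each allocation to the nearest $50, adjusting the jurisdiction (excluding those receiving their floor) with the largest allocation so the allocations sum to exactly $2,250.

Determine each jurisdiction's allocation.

Upper Township: $1,100; Harbor Borough: $450; West Precinct: $700

Guaranteed amounts: West Precinct $700. Remaining pool $1,550.
Remaining pool split over remaining residents 5,345: Upper Township 1,099.64 → $1,100; Harbor Borough 450.36 → $450.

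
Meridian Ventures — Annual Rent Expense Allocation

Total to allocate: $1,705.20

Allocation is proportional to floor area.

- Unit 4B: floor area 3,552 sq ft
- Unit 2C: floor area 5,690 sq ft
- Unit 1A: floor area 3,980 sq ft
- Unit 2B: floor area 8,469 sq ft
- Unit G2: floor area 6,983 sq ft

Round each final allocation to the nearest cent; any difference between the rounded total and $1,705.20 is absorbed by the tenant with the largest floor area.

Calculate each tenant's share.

Sum of floor area: 3,552 + 5,690 + 3,980 + 8,469 + 6,983 = 28,674.
Unrounded shares: Unit 4B 211.2321; Unit 2C 338.3758; Unit 1A 236.6847; Unit 2B 503.6388; Unit G2 415.2686.
Rounded to nearest cent: Unit 4B $211.23; Unit 2C $338.38; Unit 1A $236.68; Unit 2B $503.64; Unit G2 $415.27. Sum = $1,705.20.
Rounded total matches; no reconciliation needed.

Unit 4B: $211.23; Unit 2C: $338.38; Unit 1A: $236.68; Unit 2B: $503.64; Unit G2: $415.27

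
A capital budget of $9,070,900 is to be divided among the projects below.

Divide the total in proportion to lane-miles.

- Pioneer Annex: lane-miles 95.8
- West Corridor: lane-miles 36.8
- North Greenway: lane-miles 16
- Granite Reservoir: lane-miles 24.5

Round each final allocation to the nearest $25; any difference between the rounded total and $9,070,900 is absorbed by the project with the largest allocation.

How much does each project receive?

Total lane-miles = 173.1.
Unrounded shares: Pioneer Annex 95.8/173.1 × $9,070,900 = 5,020,174.58; West Corridor 36.8/173.1 × $9,070,900 = 1,928,417.79; North Greenway 16/173.1 × $9,070,900 = 838,442.52; Granite Reservoir 24.5/173.1 × $9,070,900 = 1,283,865.11.
After rounding ($25): Pioneer Annex $5,020,175; West Corridor $1,928,425; North Greenway $838,450; Granite Reservoir $1,283,875. Sum = $9,070,925.
Difference $9,070,900 − $9,070,925 = −$25 applied to largest allocation (Pioneer Annex): Pioneer Annex becomes $5,020,150.

Pioneer Annex: $5,020,150 · West Corridor: $1,928,425 · North Greenway: $838,450 · Granite Reservoir: $1,283,875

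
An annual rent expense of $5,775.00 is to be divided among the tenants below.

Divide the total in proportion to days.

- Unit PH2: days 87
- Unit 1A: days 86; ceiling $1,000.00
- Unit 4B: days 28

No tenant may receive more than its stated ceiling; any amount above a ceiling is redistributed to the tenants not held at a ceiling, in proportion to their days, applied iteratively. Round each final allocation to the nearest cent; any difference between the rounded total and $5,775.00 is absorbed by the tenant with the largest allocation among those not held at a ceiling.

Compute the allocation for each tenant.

Unit PH2: $3,612.39; Unit 1A: $1,000.00; Unit 4B: $1,162.61

Combined days = 201.
Pro-rata shares before constraints: Unit PH2 2,499.6269; Unit 1A 2,470.8955; Unit 4B 804.4776.
Held at cap: Unit 1A ($1,000.00); balance $4,775.00 reallocated over remaining days 115.
Remaining shares: Unit PH2 3,612.3913 → $3,612.39; Unit 4B 1,162.6087 → $1,162.61.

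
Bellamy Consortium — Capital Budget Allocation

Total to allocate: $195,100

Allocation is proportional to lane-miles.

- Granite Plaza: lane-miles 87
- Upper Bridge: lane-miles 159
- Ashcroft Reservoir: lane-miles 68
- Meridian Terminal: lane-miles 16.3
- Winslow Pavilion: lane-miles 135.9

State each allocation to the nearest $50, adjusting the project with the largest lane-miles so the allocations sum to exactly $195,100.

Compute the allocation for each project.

Lane-miles total: 466.2.
Proportional shares: Granite Plaza 87/466.2 × $195,100 = 36,408.62; Upper Bridge 159/466.2 × $195,100 = 66,539.90; Ashcroft Reservoir 68/466.2 × $195,100 = 28,457.31; Meridian Terminal 16.3/466.2 × $195,100 = 6,821.39; Winslow Pavilion 135.9/466.2 × $195,100 = 56,872.78.
At nearest $50: Granite Plaza $36,400; Upper Bridge $66,550; Ashcroft Reservoir $28,450; Meridian Terminal $6,800; Winslow Pavilion $56,850. Sum = $195,050.
Difference $195,100 − $195,050 = +$50 applied to largest lane-miles (Upper Bridge): Upper Bridge becomes $66,600.

Granite Plaza: $36,400 | Upper Bridge: $66,600 | Ashcroft Reservoir: $28,450 | Meridian Terminal: $6,800 | Winslow Pavilion: $56,850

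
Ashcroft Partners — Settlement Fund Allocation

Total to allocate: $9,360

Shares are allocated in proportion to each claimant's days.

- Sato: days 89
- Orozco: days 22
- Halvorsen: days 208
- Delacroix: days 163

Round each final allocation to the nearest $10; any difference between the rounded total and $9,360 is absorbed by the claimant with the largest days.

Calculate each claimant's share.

Sato: $1,730 · Orozco: $430 · Halvorsen: $4,030 · Delacroix: $3,170

Combined days = 482.
Raw shares: Sato 89/482 × $9,360 = 1,728.30; Orozco 22/482 × $9,360 = 427.22; Halvorsen 208/482 × $9,360 = 4,039.17; Delacroix 163/482 × $9,360 = 3,165.31.
Rounded to nearest $10: Sato $1,730; Orozco $430; Halvorsen $4,040; Delacroix $3,170. Sum = $9,370.
Difference $9,360 − $9,370 = −$10 applied to largest days (Halvorsen): Halvorsen becomes $4,030.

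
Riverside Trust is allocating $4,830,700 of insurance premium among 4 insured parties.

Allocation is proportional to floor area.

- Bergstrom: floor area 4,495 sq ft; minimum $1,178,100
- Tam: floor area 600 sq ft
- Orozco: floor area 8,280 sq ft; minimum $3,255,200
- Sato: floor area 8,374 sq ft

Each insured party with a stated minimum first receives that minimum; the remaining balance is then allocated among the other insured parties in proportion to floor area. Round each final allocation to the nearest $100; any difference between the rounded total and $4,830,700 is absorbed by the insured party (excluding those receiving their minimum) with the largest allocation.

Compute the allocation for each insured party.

Bergstrom: $1,178,100 · Tam: $26,600 · Orozco: $3,255,200 · Sato: $370,800

Minimums first: Bergstrom $1,178,100; Orozco $3,255,200. Residual $397,400.
Residual split over remaining floor area 8,974: Tam 26,570.09 → $26,600; Sato 370,829.91 → $370,800.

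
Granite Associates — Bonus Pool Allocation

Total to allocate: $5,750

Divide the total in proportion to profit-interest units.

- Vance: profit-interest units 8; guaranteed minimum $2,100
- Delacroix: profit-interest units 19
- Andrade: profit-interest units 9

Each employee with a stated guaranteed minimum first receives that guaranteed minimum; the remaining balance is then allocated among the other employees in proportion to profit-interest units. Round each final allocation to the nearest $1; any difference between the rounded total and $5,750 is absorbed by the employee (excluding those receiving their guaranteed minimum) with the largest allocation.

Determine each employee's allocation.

Vance: $2,100 | Delacroix: $2,477 | Andrade: $1,173

Minimums first: Vance $2,100. Balance $3,650.
Balance split over remaining profit-interest units 28: Delacroix 2,476.79 → $2,477; Andrade 1,173.21 → $1,173.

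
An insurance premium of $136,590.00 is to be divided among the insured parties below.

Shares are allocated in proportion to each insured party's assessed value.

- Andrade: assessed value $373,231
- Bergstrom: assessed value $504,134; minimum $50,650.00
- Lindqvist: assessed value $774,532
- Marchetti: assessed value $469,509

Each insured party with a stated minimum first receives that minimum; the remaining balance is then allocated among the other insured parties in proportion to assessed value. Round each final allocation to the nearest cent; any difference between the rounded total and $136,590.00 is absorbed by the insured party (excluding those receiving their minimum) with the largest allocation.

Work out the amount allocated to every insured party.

Guaranteed amounts: Bergstrom $50,650.00. Residual $85,940.00.
Residual split over remaining assessed value 1,617,272: Andrade 19,833.0721 → $19,833.07; Lindqvist 41,157.7521 → $41,157.75; Marchetti 24,949.1758 → $24,949.18.

Andrade: $19,833.07; Bergstrom: $50,650.00; Lindqvist: $41,157.75; Marchetti: $24,949.18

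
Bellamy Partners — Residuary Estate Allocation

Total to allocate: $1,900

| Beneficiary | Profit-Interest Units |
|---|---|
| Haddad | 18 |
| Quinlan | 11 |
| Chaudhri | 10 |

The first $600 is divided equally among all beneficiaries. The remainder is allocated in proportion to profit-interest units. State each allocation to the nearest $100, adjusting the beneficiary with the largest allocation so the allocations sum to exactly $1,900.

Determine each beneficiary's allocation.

Equal tier: $600 ÷ 3 = $200 apiece.
Remainder $1,300 by profit-interest units (total 39): Haddad 600.00 → $600; Quinlan 366.67 → $400; Chaudhri 333.33 → $300.
Totals: Haddad $200 + $600 = $800; Quinlan $200 + $400 = $600; Chaudhri $200 + $300 = $500.

Haddad: $800; Quinlan: $600; Chaudhri: $500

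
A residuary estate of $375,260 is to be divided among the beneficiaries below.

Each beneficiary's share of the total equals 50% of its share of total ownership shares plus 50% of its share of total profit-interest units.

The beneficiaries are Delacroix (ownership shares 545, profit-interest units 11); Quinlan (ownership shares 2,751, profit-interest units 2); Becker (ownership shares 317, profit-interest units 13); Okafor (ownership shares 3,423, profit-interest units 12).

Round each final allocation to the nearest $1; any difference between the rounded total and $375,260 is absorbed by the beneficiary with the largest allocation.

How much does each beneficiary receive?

Delacroix: $68,848 · Quinlan: $83,237 · Becker: $72,643 · Okafor: $150,532

Ownership shares total 7,036; profit-interest units total 38.
Blended shares (50% ownership shares + 50% profit-interest units): Delacroix 0.1835; Quinlan 0.2218; Becker 0.1936; Okafor 0.4011.
Unrounded shares: Delacroix 68,847.54; Quinlan 83,236.57; Becker 72,642.69; Okafor 150,533.20.
After rounding ($1): Delacroix $68,848; Quinlan $83,237; Becker $72,643; Okafor $150,533. Sum = $375,261.
Difference $375,260 − $375,261 = −$1 applied to largest allocation (Okafor): Okafor becomes $150,532.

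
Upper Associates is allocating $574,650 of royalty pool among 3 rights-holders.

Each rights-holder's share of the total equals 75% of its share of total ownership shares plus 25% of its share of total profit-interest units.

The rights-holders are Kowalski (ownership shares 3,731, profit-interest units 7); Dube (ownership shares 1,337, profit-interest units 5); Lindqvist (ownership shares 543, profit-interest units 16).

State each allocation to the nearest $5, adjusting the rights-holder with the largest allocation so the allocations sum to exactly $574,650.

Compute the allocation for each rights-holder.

Kowalski: $322,500 | Dube: $128,350 | Lindqvist: $123,800

Ownership shares total 5,611; profit-interest units total 28.
Composite weights (75% ownership shares + 25% profit-interest units): Kowalski 0.5612; Dube 0.2234; Lindqvist 0.2154.
Proportional shares: Kowalski 322,498.12; Dube 128,350.56; Lindqvist 123,801.32.
After rounding ($5): Kowalski $322,500; Dube $128,350; Lindqvist $123,800. Sum = $574,650.
No rounding difference to absorb.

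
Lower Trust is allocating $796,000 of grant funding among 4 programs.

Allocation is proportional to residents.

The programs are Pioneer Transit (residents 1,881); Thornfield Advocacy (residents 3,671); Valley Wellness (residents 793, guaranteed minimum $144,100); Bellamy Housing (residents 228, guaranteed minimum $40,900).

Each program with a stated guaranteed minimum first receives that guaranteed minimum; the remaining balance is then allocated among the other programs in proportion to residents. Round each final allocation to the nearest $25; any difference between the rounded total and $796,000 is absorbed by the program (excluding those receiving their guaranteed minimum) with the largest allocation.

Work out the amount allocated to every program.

Minimums first: Valley Wellness $144,100; Bellamy Housing $40,900. Residual $611,000.
Residual split over remaining residents 5,552: Pioneer Transit 207,004.86 → $207,000; Thornfield Advocacy 403,995.14 → $404,000.

Pioneer Transit: $207,000 | Thornfield Advocacy: $404,000 | Valley Wellness: $144,100 | Bellamy Housing: $40,900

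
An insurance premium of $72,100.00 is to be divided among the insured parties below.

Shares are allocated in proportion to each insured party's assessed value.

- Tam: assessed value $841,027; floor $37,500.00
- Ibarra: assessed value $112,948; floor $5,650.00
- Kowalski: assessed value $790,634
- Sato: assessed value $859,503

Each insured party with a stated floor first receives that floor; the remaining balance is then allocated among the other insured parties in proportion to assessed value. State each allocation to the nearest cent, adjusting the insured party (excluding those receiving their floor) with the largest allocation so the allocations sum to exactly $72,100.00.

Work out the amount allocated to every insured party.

Guaranteed amounts: Tam $37,500.00; Ibarra $5,650.00. Balance $28,950.00.
Balance split over remaining assessed value 1,650,137: Kowalski 13,870.8812 → $13,870.88; Sato 15,079.1188 → $15,079.12.

Tam: $37,500.00 · Ibarra: $5,650.00 · Kowalski: $13,870.88 · Sato: $15,079.12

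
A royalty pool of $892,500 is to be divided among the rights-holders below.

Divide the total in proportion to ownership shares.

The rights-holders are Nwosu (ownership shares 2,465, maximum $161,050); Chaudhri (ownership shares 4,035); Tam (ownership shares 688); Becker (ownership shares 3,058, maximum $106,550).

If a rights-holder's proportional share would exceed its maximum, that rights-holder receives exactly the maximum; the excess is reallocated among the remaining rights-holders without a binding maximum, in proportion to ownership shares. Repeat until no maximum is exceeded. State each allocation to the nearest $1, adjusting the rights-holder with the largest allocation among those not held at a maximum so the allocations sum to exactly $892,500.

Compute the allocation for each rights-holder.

Nwosu: $161,050; Chaudhri: $533,871; Tam: $91,029; Becker: $106,550

Total ownership shares = 10,246.
Pro-rata shares before constraints: Nwosu 214,719.16; Chaudhri 351,477.41; Tam 59,929.73; Becker 266,373.71.
Held at cap: Nwosu ($161,050), Becker ($106,550); residual $624,900 reallocated over remaining ownership shares 4,723.
Shares after redistribution: Chaudhri 533,870.74 → $533,871; Tam 91,029.26 → $91,029.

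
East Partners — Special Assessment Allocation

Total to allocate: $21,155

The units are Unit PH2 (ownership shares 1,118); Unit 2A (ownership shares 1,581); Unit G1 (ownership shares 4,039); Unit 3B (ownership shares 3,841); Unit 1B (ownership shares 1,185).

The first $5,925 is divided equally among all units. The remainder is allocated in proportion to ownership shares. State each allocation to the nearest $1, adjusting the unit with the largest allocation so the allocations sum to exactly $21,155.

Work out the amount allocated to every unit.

Unit PH2: $2,632 · Unit 2A: $3,232 · Unit G1: $6,414 · Unit 3B: $6,158 · Unit 1B: $2,719

$5,925 shared equally gives $1,185 per unit.
Remainder $15,230 by ownership shares (total 11,764): Unit PH2 1,447.39 → $1,447; Unit 2A 2,046.81 → $2,047; Unit G1 5,229.00 → $5,229; Unit 3B 4,972.66 → $4,973; Unit 1B 1,534.13 → $1,534.
Totals: Unit PH2 $1,185 + $1,447 = $2,632; Unit 2A $1,185 + $2,047 = $3,232; Unit G1 $1,185 + $5,229 = $6,414; Unit 3B $1,185 + $4,973 = $6,158; Unit 1B $1,185 + $1,534 = $2,719.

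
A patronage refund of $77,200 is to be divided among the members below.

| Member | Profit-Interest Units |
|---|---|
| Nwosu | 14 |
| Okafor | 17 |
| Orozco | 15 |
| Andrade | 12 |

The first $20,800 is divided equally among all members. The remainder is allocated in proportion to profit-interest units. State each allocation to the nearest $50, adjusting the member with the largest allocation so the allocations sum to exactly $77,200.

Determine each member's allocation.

Nwosu: $18,800 · Okafor: $21,750 · Orozco: $19,800 · Andrade: $16,850

First tranche $20,800 split equally: $5,200 each.
Remainder $56,400 by profit-interest units (total 58): Nwosu 13,613.79 → $13,600; Okafor 16,531.03 → $16,550; Orozco 14,586.21 → $14,600; Andrade 11,668.97 → $11,650.
Totals: Nwosu $5,200 + $13,600 = $18,800; Okafor $5,200 + $16,550 = $21,750; Orozco $5,200 + $14,600 = $19,800; Andrade $5,200 + $11,650 = $16,850.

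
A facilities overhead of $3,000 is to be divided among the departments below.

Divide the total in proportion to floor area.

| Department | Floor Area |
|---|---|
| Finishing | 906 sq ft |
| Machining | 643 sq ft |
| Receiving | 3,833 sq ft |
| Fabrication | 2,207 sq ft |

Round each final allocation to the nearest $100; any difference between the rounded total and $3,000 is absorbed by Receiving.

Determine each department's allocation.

Floor area total: 7,589.
Proportional shares: Finishing 906/7,589 × $3,000 = 358.15; Machining 643/7,589 × $3,000 = 254.18; Receiving 3,833/7,589 × $3,000 = 1,515.22; Fabrication 2,207/7,589 × $3,000 = 872.45.
Rounded to nearest $100: Finishing $400; Machining $300; Receiving $1,500; Fabrication $900. Sum = $3,100.
Difference $3,000 − $3,100 = −$100 applied to Receiving: Receiving becomes $1,400.

Finishing: $400 · Machining: $300 · Receiving: $1,400 · Fabrication: $900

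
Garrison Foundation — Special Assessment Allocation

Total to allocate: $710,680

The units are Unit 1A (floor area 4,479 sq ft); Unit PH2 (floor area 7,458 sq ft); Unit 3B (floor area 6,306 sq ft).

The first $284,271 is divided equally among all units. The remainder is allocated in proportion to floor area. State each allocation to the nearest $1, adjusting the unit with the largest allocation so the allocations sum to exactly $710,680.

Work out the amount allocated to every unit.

First tranche $284,271 split equally: $94,757 each.
Remainder $426,409 by floor area (total 18,243): Unit 1A 104,691.44 → $104,691; Unit PH2 174,322.11 → $174,322; Unit 3B 147,395.45 → $147,395.
Rounding difference +$1 on remainder applied to Unit PH2.
Totals: Unit 1A $94,757 + $104,691 = $199,448; Unit PH2 $94,757 + $174,323 = $269,080; Unit 3B $94,757 + $147,395 = $242,152.

Unit 1A: $199,448 | Unit PH2: $269,080 | Unit 3B: $242,152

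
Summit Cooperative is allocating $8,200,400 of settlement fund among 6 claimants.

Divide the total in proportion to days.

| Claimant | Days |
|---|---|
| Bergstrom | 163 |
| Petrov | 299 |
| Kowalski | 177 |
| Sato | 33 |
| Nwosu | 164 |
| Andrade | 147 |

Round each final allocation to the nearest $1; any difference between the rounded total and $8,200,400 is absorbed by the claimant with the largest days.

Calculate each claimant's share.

Total days = 163 + 299 + 177 + 33 + 164 + 147 = 983.
Proportional shares: Bergstrom 1,359,781.49; Petrov 2,494,323.09; Kowalski 1,476,572.53; Sato 275,293.18; Nwosu 1,368,123.70; Andrade 1,226,306.00.
Rounded to nearest $1: Bergstrom $1,359,781; Petrov $2,494,323; Kowalski $1,476,573; Sato $275,293; Nwosu $1,368,124; Andrade $1,226,306. Sum = $8,200,400.
Sum already equals the total — no adjustment.

Bergstrom: $1,359,781; Petrov: $2,494,323; Kowalski: $1,476,573; Sato: $275,293; Nwosu: $1,368,124; Andrade: $1,226,306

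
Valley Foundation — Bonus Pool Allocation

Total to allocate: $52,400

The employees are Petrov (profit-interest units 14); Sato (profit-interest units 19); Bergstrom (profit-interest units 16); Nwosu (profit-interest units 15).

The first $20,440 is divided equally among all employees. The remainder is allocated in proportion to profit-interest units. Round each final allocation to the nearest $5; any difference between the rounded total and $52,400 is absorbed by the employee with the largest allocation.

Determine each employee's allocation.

Petrov: $12,100 · Sato: $14,600 · Bergstrom: $13,100 · Nwosu: $12,600

$20,440 shared equally gives $5,110 per employee.
Remainder $31,960 by profit-interest units (total 64): Petrov 6,991.25 → $6,990; Sato 9,488.12 → $9,490; Bergstrom 7,990.00 → $7,990; Nwosu 7,490.62 → $7,490.
Totals: Petrov $5,110 + $6,990 = $12,100; Sato $5,110 + $9,490 = $14,600; Bergstrom $5,110 + $7,990 = $13,100; Nwosu $5,110 + $7,490 = $12,600.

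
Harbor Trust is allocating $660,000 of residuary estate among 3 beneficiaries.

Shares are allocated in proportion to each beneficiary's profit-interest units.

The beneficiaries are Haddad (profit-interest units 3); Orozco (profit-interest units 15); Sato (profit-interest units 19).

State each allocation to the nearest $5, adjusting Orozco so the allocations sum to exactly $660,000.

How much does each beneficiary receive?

Total profit-interest units = 37.
Unrounded shares: Haddad 3/37 × $660,000 = 53,513.51; Orozco 15/37 × $660,000 = 267,567.57; Sato 19/37 × $660,000 = 338,918.92.
After rounding ($5): Haddad $53,515; Orozco $267,570; Sato $338,920. Sum = $660,005.
Difference $660,000 − $660,005 = −$5 applied to Orozco: Orozco becomes $267,565.

Haddad: $53,515 · Orozco: $267,565 · Sato: $338,920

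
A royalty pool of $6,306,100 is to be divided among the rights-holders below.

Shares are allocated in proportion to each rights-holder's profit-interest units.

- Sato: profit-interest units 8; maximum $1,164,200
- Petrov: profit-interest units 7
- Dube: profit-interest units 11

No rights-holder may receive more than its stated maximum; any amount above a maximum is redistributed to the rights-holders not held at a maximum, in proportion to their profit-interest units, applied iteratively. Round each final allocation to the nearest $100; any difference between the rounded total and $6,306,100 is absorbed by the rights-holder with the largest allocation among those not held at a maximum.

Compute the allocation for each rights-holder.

Sato: $1,164,200; Petrov: $1,999,600; Dube: $3,142,300

Sum of profit-interest units: 26.
Pro-rata shares before constraints: Sato 1,940,338.46; Petrov 1,697,796.15; Dube 2,667,965.38.
Capped: Sato ($1,164,200); balance $5,141,900 reallocated over remaining profit-interest units 18.
Redistributed shares: Petrov 1,999,627.78 → $1,999,600; Dube 3,142,272.22 → $3,142,300.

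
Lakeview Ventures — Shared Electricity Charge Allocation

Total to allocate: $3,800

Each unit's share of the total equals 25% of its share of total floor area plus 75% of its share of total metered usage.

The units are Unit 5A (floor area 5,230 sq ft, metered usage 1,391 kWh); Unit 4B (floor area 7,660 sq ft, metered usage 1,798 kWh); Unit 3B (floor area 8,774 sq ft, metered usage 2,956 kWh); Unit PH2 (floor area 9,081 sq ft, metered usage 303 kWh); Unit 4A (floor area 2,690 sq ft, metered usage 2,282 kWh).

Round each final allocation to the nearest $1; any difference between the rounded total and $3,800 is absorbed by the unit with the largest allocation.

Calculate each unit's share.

Totals — floor area 33,435, metered usage 8,730.
Composite weights (25% floor area + 75% metered usage): Unit 5A 0.1586; Unit 4B 0.2117; Unit 3B 0.3196; Unit PH2 0.0939; Unit 4A 0.2162.
Pro-rata amounts: Unit 5A 602.71; Unit 4B 804.62; Unit 3B 1,214.32; Unit PH2 356.94; Unit 4A 821.41.
At nearest $1: Unit 5A $603; Unit 4B $805; Unit 3B $1,214; Unit PH2 $357; Unit 4A $821. Sum = $3,800.
No rounding difference to absorb.

Unit 5A: $603; Unit 4B: $805; Unit 3B: $1,214; Unit PH2: $357; Unit 4A: $821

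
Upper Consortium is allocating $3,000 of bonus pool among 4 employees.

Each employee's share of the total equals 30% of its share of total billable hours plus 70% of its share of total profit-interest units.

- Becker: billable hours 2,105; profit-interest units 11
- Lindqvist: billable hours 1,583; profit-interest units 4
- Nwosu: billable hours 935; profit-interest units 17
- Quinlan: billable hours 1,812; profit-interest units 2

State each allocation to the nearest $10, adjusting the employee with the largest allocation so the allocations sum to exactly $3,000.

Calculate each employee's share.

Becker: $970 · Lindqvist: $470 · Nwosu: $1,180 · Quinlan: $380

Totals — billable hours 6,435, profit-interest units 34.
Blended shares (30% billable hours + 70% profit-interest units): Becker 0.3246; Lindqvist 0.1562; Nwosu 0.3936; Quinlan 0.1257.
Proportional shares: Becker 973.82; Lindqvist 468.46; Nwosu 1,180.77; Quinlan 376.96.
At nearest $10: Becker $970; Lindqvist $470; Nwosu $1,180; Quinlan $380. Sum = $3,000.
No rounding difference to absorb.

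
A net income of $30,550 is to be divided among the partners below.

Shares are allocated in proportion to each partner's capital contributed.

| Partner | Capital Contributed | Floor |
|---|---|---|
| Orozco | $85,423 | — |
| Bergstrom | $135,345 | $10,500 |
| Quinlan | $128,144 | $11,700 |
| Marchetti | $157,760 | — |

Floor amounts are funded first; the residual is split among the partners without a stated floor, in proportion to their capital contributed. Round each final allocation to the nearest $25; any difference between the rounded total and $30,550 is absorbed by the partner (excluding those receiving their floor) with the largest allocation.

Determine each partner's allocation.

Orozco: $2,925 | Bergstrom: $10,500 | Quinlan: $11,700 | Marchetti: $5,425

Minimums first: Bergstrom $10,500; Quinlan $11,700. Residual $8,350.
Residual split over remaining capital contributed 243,183: Orozco 2,933.11 → $2,925; Marchetti 5,416.89 → $5,425.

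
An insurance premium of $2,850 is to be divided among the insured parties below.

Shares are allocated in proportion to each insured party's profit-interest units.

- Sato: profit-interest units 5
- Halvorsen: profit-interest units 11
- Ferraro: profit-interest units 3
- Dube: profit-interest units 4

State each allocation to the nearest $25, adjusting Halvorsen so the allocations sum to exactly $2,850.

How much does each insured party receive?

Combined profit-interest units = 23.
Raw shares: Sato 5/23 × $2,850 = 619.57; Halvorsen 11/23 × $2,850 = 1,363.04; Ferraro 3/23 × $2,850 = 371.74; Dube 4/23 × $2,850 = 495.65.
After rounding ($25): Sato $625; Halvorsen $1,375; Ferraro $375; Dube $500. Sum = $2,875.
Difference $2,850 − $2,875 = −$25 applied to Halvorsen: Halvorsen becomes $1,350.

Sato: $625 · Halvorsen: $1,350 · Ferraro: $375 · Dube: $500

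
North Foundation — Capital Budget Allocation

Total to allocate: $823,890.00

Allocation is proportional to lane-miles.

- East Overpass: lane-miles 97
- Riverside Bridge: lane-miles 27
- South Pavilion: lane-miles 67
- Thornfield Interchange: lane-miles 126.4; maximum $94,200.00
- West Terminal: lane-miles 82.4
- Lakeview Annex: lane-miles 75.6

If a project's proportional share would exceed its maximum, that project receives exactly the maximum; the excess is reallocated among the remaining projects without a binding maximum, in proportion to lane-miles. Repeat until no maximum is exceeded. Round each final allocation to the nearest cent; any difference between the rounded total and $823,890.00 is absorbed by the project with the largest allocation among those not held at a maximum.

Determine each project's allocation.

Sum of lane-miles: 475.4.
Pro-rata shares before constraints: East Overpass 168,105.4480; Riverside Bridge 46,792.2381; South Pavilion 116,114.0724; Thornfield Interchange 219,056.9962; West Terminal 142,802.9785; Lakeview Annex 131,018.2667.
Capped: Thornfield Interchange ($94,200.00); residual $729,690.00 reallocated over remaining lane-miles 349.
Shares after redistribution: East Overpass 202,807.8223 → $202,807.82; Riverside Bridge 56,451.6619 → $56,451.66; South Pavilion 140,083.7536 → $140,083.75; West Terminal 172,282.1089 → $172,282.11; Lakeview Annex 158,064.6533 → $158,064.65.
Rounding difference +$0.01 applied to East Overpass → $202,807.83.

East Overpass: $202,807.83 | Riverside Bridge: $56,451.66 | South Pavilion: $140,083.75 | Thornfield Interchange: $94,200.00 | West Terminal: $172,282.11 | Lakeview Annex: $158,064.65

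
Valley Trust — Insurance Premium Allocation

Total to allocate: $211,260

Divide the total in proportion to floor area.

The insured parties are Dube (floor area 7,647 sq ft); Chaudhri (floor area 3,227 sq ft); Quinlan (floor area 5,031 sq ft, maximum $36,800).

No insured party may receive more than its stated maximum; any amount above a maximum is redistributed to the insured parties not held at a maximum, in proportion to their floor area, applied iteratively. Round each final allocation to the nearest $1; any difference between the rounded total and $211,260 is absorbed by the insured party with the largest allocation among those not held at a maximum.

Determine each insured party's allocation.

Dube: $122,687; Chaudhri: $51,773; Quinlan: $36,800

Sum of floor area: 15,905.
Proportional shares (ignoring caps): Dube 101,572.16; Chaudhri 42,863.00; Quinlan 66,824.84.
Capped: Quinlan ($36,800); balance $174,460 reallocated over remaining floor area 10,874.
Remaining shares: Dube 122,686.74 → $122,687; Chaudhri 51,773.26 → $51,773.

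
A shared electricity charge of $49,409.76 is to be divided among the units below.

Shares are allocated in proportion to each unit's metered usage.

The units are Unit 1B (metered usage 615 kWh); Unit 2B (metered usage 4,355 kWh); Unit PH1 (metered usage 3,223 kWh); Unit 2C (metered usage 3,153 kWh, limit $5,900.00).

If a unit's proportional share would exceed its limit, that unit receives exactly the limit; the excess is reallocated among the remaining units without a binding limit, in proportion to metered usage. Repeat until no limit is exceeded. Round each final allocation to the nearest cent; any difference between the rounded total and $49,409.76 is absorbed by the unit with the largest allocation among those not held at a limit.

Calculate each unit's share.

Unit 1B: $3,266.02 | Unit 2B: $23,127.67 | Unit PH1: $17,116.07 | Unit 2C: $5,900.00

Sum of metered usage: 11,346.
Pro-rata shares before constraints: Unit 1B 2,678.2128; Unit 2B 18,965.2305; Unit PH1 14,035.5770; Unit 2C 13,730.7398.
Cap binds for Unit 2C ($5,900.00); balance $43,509.76 reallocated over remaining metered usage 8,193.
Shares after redistribution: Unit 1B 3,266.0201 → $3,266.02; Unit 2B 23,127.6705 → $23,127.67; Unit PH1 17,116.0694 → $17,116.07.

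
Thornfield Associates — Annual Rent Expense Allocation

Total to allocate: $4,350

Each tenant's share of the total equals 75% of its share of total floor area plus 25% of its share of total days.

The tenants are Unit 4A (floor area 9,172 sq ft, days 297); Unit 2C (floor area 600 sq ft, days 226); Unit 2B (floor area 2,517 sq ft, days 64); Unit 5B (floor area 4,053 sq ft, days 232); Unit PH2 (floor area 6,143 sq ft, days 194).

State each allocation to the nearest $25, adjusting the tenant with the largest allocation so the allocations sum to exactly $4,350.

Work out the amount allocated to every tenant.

Unit 4A: $1,675 · Unit 2C: $325 · Unit 2B: $425 · Unit 5B: $825 · Unit PH2: $1,100

Floor area total 22,485; days total 1,013.
Composite weights (75% floor area + 25% days): Unit 4A 0.3792; Unit 2C 0.0758; Unit 2B 0.0998; Unit 5B 0.1924; Unit PH2 0.2528.
Proportional shares: Unit 4A 1,649.67; Unit 2C 329.68; Unit 2B 433.92; Unit 5B 837.14; Unit PH2 1,099.60.
At nearest $25: Unit 4A $1,650; Unit 2C $325; Unit 2B $425; Unit 5B $825; Unit PH2 $1,100. Sum = $4,325.
Difference $4,350 − $4,325 = +$25 applied to largest allocation (Unit 4A): Unit 4A becomes $1,675.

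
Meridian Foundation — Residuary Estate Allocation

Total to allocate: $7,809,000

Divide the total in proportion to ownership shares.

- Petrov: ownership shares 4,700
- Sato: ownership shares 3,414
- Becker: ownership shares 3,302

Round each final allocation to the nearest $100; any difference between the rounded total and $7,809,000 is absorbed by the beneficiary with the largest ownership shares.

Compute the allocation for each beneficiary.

Petrov: $3,215,000 | Sato: $2,335,300 | Becker: $2,258,700

Combined ownership shares = 4,700 + 3,414 + 3,302 = 11,416.
Raw shares: Petrov 3,214,987.74; Sato 2,335,312.37; Becker 2,258,699.89.
At nearest $100: Petrov $3,215,000; Sato $2,335,300; Becker $2,258,700. Sum = $7,809,000.
Rounded total matches; no reconciliation needed.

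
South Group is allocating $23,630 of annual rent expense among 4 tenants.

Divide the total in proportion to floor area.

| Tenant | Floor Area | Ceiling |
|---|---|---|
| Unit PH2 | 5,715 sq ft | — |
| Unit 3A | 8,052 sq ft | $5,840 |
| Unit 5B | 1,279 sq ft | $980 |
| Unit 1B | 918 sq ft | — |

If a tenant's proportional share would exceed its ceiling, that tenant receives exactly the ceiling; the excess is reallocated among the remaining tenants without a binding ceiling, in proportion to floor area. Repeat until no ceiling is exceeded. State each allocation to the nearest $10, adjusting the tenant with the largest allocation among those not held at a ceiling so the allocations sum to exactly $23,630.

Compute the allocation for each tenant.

Unit PH2: $14,480 | Unit 3A: $5,840 | Unit 5B: $980 | Unit 1B: $2,330

Sum of floor area: 15,964.
Proportional shares (ignoring caps): Unit PH2 8,459.37; Unit 3A 11,918.61; Unit 5B 1,893.18; Unit 1B 1,358.83.
Held at cap: Unit 3A ($5,840), Unit 5B ($980); balance $16,810 reallocated over remaining floor area 6,633.
Redistributed shares: Unit PH2 14,483.51 → $14,480; Unit 1B 2,326.49 → $2,330.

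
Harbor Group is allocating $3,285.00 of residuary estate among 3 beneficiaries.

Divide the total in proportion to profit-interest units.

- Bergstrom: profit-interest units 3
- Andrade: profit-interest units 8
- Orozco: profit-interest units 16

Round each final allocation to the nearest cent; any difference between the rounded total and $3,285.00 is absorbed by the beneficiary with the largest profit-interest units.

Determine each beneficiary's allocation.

Bergstrom: $365.00 | Andrade: $973.33 | Orozco: $1,946.67

Profit-interest units total: 3 + 8 + 16 = 27.
Unrounded shares: Bergstrom 365.0000; Andrade 973.3333; Orozco 1,946.6667.
After rounding (cent): Bergstrom $365.00; Andrade $973.33; Orozco $1,946.67. Sum = $3,285.00.
Rounded total matches; no reconciliation needed.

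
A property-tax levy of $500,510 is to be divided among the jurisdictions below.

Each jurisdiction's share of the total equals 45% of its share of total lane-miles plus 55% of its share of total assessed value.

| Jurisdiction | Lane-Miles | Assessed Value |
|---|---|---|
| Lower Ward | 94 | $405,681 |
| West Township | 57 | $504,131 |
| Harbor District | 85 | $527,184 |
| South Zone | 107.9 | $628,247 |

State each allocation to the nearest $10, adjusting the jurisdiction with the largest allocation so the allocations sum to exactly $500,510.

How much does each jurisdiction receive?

Lower Ward: $115,640 · West Township: $104,530 · Harbor District: $125,940 · South Zone: $154,400

Lane-miles total 343.9; assessed value total 2,065,243.
Composite weights (45% lane-miles + 55% assessed value): Lower Ward 0.2310; West Township 0.2088; Harbor District 0.2516; South Zone 0.3085.
Proportional shares: Lower Ward 115,637.22; West Township 104,527.52; Harbor District 125,938.26; South Zone 154,406.99.
At nearest $10: Lower Ward $115,640; West Township $104,530; Harbor District $125,940; South Zone $154,410. Sum = $500,520.
Difference $500,510 − $500,520 = −$10 applied to largest allocation (South Zone): South Zone becomes $154,400.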